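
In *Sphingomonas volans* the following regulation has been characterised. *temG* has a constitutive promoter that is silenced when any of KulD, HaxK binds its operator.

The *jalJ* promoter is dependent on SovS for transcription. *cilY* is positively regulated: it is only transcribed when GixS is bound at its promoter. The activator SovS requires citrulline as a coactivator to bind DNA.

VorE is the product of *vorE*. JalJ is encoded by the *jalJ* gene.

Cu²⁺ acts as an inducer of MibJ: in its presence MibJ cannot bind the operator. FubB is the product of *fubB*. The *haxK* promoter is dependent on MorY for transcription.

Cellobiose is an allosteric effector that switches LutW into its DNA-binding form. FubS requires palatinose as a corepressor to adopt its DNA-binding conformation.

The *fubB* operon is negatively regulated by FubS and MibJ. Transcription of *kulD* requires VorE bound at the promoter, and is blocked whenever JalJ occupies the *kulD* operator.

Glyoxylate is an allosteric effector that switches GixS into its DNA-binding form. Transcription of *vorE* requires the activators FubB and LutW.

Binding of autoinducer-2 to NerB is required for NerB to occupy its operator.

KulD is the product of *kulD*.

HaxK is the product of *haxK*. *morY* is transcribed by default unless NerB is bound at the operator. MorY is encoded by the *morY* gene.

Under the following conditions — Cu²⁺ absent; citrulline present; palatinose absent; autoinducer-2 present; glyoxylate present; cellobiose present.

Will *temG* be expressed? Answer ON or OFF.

Citrulline is present, so SovS is active.
No repressor is bound and SovS is active, so *jalJ* is transcribed.
So JalJ is produced and active.
Palatinose is absent, so FubS is inactive.
Cu²⁺ is absent, so MibJ is active.
With repressor MibJ bound, *fubB* is not transcribed.
So FubB is not produced.
Cellobiose is present, so LutW is active.
Required activator FubB is absent, so *vorE* is not transcribed.
So VorE is not produced.
With repressor JalJ bound, *kulD* is not transcribed.
So KulD is not produced.
Autoinducer-2 is present, so NerB is active.
With repressor NerB bound, *morY* is not transcribed.
So MorY is not produced.
Required activator MorY is absent, so *haxK* is not transcribed.
So HaxK is not produced.
With no repressor bound, *temG* is transcribed.

ON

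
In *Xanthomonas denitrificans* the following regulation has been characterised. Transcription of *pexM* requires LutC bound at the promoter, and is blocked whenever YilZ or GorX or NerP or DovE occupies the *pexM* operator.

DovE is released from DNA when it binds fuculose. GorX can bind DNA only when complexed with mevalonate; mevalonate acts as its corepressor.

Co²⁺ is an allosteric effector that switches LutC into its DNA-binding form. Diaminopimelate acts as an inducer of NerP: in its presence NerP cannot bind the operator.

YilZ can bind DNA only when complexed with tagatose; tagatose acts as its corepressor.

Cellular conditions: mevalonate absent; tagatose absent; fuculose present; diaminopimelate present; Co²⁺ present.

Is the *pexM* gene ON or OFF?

Tagatose is absent, so YilZ is inactive.
Mevalonate is absent, so GorX is inactive.
Diaminopimelate is present, so NerP is inactive.
Fuculose is present, so DovE is inactive.
Co²⁺ is present, so LutC is active.
No repressor is bound and LutC is active, so *pexM* is transcribed.

ON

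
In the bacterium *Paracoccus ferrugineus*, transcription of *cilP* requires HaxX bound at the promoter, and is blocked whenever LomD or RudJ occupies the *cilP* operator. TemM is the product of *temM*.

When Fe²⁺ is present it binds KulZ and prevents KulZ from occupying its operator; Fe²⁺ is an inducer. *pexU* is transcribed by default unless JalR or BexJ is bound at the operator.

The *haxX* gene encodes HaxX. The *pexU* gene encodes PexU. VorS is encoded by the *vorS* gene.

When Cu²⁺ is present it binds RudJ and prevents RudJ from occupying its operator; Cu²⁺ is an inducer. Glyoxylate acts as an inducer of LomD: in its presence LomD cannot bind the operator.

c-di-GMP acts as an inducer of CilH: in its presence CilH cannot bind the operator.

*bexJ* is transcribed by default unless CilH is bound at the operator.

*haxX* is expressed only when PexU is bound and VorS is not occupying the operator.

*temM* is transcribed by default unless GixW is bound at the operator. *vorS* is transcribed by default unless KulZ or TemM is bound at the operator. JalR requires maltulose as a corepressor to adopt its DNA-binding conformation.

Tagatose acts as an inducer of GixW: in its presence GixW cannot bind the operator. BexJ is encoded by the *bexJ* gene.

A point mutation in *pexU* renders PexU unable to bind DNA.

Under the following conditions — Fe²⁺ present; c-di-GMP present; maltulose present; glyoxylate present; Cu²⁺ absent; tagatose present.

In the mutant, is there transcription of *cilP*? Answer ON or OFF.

OFF

Glyoxylate is present, so LomD is inactive.
PexU is non-functional in this strain, so it has no effect.
Fe²⁺ is present, so KulZ is inactive.
Tagatose is present, so GixW is inactive.
With no repressor bound, *temM* is transcribed.
So TemM is produced and active.
With repressor TemM bound, *vorS* is not transcribed.
So VorS is not produced.
Required activator PexU is absent, so *haxX* is not transcribed.
So HaxX is not produced.
Cu²⁺ is absent, so RudJ is active.
With repressor RudJ bound, *cilP* is not transcribed.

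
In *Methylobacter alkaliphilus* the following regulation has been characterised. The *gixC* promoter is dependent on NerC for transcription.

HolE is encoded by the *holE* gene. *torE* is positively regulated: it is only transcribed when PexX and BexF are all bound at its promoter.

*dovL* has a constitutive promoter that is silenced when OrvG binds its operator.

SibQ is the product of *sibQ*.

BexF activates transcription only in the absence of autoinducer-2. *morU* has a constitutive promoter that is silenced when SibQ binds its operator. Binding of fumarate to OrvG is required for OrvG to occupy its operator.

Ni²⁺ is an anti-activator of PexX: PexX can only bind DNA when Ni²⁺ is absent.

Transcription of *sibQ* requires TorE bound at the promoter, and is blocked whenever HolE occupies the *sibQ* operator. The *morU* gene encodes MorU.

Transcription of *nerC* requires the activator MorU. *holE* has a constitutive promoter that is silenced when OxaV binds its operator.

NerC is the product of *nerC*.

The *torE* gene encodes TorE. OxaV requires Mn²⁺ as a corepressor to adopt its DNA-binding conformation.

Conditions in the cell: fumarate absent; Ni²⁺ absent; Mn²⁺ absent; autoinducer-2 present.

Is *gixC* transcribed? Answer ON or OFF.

Mn²⁺ is absent, so OxaV is inactive.
With no repressor bound, *holE* is transcribed.
So HolE is produced and active.
Ni²⁺ is absent, so PexX is active.
Autoinducer-2 is present, so BexF is inactive.
Required activator BexF is absent, so *torE* is not transcribed.
So TorE is not produced.
With repressor HolE bound, *sibQ* is not transcribed.
So SibQ is not produced.
With no repressor bound, *morU* is transcribed.
So MorU is produced and active.
No repressor is bound and MorU is active, so *nerC* is transcribed.
So NerC is produced and active.
No repressor is bound and NerC is active, so *gixC* is transcribed.

ON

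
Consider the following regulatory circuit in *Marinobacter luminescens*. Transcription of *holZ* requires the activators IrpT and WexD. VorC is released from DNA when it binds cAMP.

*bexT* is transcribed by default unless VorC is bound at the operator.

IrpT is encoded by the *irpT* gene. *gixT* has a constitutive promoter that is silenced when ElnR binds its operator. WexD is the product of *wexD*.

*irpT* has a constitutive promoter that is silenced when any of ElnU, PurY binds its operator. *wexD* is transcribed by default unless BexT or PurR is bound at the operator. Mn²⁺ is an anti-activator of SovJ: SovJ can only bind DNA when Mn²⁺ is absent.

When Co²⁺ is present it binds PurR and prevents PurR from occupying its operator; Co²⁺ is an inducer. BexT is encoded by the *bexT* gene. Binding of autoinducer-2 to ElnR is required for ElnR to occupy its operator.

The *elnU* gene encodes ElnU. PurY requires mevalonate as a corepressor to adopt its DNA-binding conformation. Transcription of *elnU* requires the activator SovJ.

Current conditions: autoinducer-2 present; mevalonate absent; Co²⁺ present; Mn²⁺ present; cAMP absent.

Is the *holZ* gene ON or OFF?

Mn²⁺ is present, so SovJ is inactive.
Required activator SovJ is absent, so *elnU* is not transcribed.
So ElnU is not produced.
Mevalonate is absent, so PurY is inactive.
With no repressor bound, *irpT* is transcribed.
So IrpT is produced and active.
cAMP is absent, so VorC is active.
With repressor VorC bound, *bexT* is not transcribed.
So BexT is not produced.
Co²⁺ is present, so PurR is inactive.
With no repressor bound, *wexD* is transcribed.
So WexD is produced and active.
No repressor is bound and IrpT and WexD are active, so *holZ* is transcribed.

ON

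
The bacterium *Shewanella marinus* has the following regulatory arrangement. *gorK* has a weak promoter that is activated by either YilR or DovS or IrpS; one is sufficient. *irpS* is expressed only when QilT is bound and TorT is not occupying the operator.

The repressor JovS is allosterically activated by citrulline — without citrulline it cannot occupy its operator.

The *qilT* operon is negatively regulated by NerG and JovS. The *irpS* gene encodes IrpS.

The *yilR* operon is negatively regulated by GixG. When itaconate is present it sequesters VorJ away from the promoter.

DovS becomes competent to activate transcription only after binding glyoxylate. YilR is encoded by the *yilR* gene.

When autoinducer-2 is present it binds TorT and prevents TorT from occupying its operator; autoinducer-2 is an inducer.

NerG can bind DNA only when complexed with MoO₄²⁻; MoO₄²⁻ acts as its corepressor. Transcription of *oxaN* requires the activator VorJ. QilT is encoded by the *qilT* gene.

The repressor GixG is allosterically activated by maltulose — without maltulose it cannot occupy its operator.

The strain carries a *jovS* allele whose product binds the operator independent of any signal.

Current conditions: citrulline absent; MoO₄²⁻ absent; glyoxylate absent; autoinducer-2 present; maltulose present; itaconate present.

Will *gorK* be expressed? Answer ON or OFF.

OFF

Maltulose is present, so GixG is active.
With repressor GixG bound, *yilR* is not transcribed.
So YilR is not produced.
Glyoxylate is absent, so DovS is inactive.
MoO₄²⁻ is absent, so NerG is inactive.
JovS is constitutively active in this strain.
With repressor JovS bound, *qilT* is not transcribed.
So QilT is not produced.
Autoinducer-2 is present, so TorT is inactive.
Required activator QilT is absent, so *irpS* is not transcribed.
So IrpS is not produced.
No activator is available at the *gorK* promoter, so *gorK* is not transcribed.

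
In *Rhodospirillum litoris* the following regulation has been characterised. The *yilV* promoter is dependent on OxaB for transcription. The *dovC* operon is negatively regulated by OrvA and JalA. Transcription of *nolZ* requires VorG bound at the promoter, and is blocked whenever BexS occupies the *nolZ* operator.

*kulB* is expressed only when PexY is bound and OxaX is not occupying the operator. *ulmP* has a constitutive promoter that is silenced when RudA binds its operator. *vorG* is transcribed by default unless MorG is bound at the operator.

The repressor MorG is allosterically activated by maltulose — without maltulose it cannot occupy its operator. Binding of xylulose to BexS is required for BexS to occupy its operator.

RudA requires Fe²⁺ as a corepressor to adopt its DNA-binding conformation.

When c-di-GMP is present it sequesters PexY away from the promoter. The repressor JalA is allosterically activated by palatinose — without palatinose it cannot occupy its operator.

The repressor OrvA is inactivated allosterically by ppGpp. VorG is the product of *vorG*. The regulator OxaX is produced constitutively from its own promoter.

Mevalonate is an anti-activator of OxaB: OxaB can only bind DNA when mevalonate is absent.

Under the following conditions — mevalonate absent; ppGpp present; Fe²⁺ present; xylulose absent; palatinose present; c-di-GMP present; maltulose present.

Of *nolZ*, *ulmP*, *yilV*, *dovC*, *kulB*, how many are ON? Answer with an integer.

1

Xylulose is absent, so BexS is inactive.
Maltulose is present, so MorG is active.
With repressor MorG bound, *vorG* is not transcribed.
So VorG is not produced.
Required activator VorG is absent, so *nolZ* is not transcribed.
→ *nolZ* is OFF.
Fe²⁺ is present, so RudA is active.
With repressor RudA bound, *ulmP* is not transcribed.
→ *ulmP* is OFF.
Mevalonate is absent, so OxaB is active.
No repressor is bound and OxaB is active, so *yilV* is transcribed.
→ *yilV* is ON.
ppGpp is present, so OrvA is inactive.
Palatinose is present, so JalA is active.
With repressor JalA bound, *dovC* is not transcribed.
→ *dovC* is OFF.
c-di-GMP is present, so PexY is inactive.
OxaX is produced constitutively and is active.
With repressor OxaX bound, *kulB* is not transcribed.
→ *kulB* is OFF.
1 of the 5 genes is transcribed.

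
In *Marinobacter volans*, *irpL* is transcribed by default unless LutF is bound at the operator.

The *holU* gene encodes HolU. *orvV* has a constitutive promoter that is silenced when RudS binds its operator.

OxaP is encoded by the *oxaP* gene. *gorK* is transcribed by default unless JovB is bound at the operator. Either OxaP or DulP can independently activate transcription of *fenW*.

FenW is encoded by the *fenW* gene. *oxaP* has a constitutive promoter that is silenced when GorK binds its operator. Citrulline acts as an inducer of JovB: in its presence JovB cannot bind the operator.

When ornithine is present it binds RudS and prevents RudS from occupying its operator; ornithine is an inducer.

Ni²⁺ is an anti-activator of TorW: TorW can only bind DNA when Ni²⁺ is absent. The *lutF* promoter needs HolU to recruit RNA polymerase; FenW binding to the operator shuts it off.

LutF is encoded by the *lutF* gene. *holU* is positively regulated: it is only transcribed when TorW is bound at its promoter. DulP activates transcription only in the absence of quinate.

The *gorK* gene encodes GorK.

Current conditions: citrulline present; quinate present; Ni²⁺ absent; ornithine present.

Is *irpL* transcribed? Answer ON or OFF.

Citrulline is present, so JovB is inactive.
With no repressor bound, *gorK* is transcribed.
So GorK is produced and active.
With repressor GorK bound, *oxaP* is not transcribed.
So OxaP is not produced.
Quinate is present, so DulP is inactive.
No activator is available at the *fenW* promoter, so *fenW* is not transcribed.
So FenW is not produced.
Ni²⁺ is absent, so TorW is active.
No repressor is bound and TorW is active, so *holU* is transcribed.
So HolU is produced and active.
No repressor is bound and HolU is active, so *lutF* is transcribed.
So LutF is produced and active.
With repressor LutF bound, *irpL* is not transcribed.

OFF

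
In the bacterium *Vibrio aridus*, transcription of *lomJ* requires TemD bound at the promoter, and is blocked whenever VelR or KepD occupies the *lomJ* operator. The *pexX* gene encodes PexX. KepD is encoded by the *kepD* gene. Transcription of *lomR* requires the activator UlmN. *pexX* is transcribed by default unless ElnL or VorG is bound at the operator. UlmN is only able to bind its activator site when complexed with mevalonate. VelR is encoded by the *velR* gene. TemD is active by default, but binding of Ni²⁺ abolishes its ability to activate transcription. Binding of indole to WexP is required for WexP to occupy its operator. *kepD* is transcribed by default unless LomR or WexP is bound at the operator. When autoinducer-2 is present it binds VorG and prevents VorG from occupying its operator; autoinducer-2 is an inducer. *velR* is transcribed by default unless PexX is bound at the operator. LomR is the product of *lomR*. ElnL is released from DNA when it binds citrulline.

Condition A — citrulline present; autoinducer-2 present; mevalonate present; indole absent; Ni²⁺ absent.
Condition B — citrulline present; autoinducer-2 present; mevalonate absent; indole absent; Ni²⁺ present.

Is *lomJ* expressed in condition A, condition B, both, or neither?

Condition A:
Citrulline is present, so ElnL is inactive.
Autoinducer-2 is present, so VorG is inactive.
With no repressor bound, *pexX* is transcribed.
So PexX is produced and active.
With repressor PexX bound, *velR* is not transcribed.
So VelR is not produced.
Mevalonate is present, so UlmN is active.
No repressor is bound and UlmN is active, so *lomR* is transcribed.
So LomR is produced and active.
Indole is absent, so WexP is inactive.
With repressor LomR bound, *kepD* is not transcribed.
So KepD is not produced.
Ni²⁺ is absent, so TemD is active.
No repressor is bound and TemD is active, so *lomJ* is transcribed.
→ *lomJ* is ON in A.
Condition B:
Citrulline is present, so ElnL is inactive.
Autoinducer-2 is present, so VorG is inactive.
With no repressor bound, *pexX* is transcribed.
So PexX is produced and active.
With repressor PexX bound, *velR* is not transcribed.
So VelR is not produced.
Mevalonate is absent, so UlmN is inactive.
Required activator UlmN is absent, so *lomR* is not transcribed.
So LomR is not produced.
Indole is absent, so WexP is inactive.
With no repressor bound, *kepD* is transcribed.
So KepD is produced and active.
Ni²⁺ is present, so TemD is inactive.
With repressor KepD bound, *lomJ* is not transcribed.
→ *lomJ* is OFF in B.

A only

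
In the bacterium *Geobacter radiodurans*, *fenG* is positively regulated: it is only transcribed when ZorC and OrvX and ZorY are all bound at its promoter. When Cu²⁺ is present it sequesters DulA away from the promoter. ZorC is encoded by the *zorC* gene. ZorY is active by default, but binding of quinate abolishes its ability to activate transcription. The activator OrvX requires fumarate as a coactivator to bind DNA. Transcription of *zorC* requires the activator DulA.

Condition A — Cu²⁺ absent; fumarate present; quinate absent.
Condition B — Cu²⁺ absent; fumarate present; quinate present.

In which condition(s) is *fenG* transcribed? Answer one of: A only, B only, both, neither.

A only

Condition A:
Cu²⁺ is absent, so DulA is active.
No repressor is bound and DulA is active, so *zorC* is transcribed.
So ZorC is produced and active.
Fumarate is present, so OrvX is active.
Quinate is absent, so ZorY is active.
No repressor is bound and ZorC and OrvX and ZorY are active, so *fenG* is transcribed.
→ *fenG* is ON in A.
Condition B:
Cu²⁺ is absent, so DulA is active.
No repressor is bound and DulA is active, so *zorC* is transcribed.
So ZorC is produced and active.
Fumarate is present, so OrvX is active.
Quinate is present, so ZorY is inactive.
Required activator ZorY is absent, so *fenG* is not transcribed.
→ *fenG* is OFF in B.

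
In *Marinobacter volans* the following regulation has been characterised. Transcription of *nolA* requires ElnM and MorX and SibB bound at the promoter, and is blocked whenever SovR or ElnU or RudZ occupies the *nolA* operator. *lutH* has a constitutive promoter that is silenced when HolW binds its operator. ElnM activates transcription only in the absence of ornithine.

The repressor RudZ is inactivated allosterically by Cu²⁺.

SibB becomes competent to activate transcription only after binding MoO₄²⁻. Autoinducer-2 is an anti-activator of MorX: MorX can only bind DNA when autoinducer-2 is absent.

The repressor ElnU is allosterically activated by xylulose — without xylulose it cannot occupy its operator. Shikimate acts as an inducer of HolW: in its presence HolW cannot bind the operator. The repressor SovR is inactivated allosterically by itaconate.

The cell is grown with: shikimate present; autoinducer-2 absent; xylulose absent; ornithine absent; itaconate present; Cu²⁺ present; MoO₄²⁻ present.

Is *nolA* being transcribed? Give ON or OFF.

Ornithine is absent, so ElnM is active.
Itaconate is present, so SovR is inactive.
Xylulose is absent, so ElnU is inactive.
Cu²⁺ is present, so RudZ is inactive.
Autoinducer-2 is absent, so MorX is active.
MoO₄²⁻ is present, so SibB is active.
No repressor is bound and ElnM and MorX and SibB are active, so *nolA* is transcribed.

ON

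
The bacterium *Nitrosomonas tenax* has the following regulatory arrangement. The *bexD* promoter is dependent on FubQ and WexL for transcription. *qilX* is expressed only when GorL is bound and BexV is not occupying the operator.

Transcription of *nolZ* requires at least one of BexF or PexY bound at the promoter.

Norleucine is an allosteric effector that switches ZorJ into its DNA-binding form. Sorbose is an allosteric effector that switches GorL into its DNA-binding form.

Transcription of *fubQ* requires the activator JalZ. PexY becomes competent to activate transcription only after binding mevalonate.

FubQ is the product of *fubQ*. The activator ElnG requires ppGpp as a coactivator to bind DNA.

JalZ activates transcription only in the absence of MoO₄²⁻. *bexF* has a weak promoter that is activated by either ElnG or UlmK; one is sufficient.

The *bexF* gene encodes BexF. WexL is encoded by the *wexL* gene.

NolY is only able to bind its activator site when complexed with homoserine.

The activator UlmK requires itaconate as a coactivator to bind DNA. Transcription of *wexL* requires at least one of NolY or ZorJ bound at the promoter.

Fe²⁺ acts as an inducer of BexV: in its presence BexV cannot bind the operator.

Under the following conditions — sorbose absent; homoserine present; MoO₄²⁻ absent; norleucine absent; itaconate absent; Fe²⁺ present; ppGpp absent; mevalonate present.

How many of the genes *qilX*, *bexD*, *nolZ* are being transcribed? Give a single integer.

Fe²⁺ is present, so BexV is inactive.
Sorbose is absent, so GorL is inactive.
Required activator GorL is absent, so *qilX* is not transcribed.
→ *qilX* is OFF.
MoO₄²⁻ is absent, so JalZ is active.
No repressor is bound and JalZ is active, so *fubQ* is transcribed.
So FubQ is produced and active.
Homoserine is present, so NolY is active.
Norleucine is absent, so ZorJ is inactive.
Activator NolY is present, so *wexL* is transcribed.
So WexL is produced and active.
No repressor is bound and FubQ and WexL are active, so *bexD* is transcribed.
→ *bexD* is ON.
ppGpp is absent, so ElnG is inactive.
Itaconate is absent, so UlmK is inactive.
No activator is available at the *bexF* promoter, so *bexF* is not transcribed.
So BexF is not produced.
Mevalonate is present, so PexY is active.
Activator PexY is present, so *nolZ* is transcribed.
→ *nolZ* is ON.
2 of the 3 genes are transcribed.

2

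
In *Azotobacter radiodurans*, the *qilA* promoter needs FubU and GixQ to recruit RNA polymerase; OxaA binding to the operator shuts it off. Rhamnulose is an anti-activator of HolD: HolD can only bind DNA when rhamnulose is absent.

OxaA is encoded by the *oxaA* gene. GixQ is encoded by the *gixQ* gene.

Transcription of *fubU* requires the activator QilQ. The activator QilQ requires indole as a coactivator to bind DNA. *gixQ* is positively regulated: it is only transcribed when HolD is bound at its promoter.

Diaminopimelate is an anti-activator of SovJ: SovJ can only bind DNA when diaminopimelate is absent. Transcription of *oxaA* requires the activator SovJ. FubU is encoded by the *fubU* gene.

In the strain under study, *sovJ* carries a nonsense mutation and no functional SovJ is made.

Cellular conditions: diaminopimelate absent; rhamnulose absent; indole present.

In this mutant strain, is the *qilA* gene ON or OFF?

Indole is present, so QilQ is active.
No repressor is bound and QilQ is active, so *fubU* is transcribed.
So FubU is produced and active.
SovJ is non-functional in this strain, so it has no effect.
Required activator SovJ is absent, so *oxaA* is not transcribed.
So OxaA is not produced.
Rhamnulose is absent, so HolD is active.
No repressor is bound and HolD is active, so *gixQ* is transcribed.
So GixQ is produced and active.
No repressor is bound and FubU and GixQ are active, so *qilA* is transcribed.

ON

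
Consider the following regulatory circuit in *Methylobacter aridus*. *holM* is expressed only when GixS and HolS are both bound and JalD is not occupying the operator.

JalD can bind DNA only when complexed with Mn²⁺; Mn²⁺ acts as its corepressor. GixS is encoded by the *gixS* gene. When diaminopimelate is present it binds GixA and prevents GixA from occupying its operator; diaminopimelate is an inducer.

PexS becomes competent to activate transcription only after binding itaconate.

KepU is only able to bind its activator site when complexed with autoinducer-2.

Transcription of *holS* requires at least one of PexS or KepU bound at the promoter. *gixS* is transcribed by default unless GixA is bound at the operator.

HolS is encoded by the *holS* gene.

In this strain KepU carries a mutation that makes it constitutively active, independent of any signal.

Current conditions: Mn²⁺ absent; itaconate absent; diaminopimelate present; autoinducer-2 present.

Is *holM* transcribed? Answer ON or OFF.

Diaminopimelate is present, so GixA is inactive.
With no repressor bound, *gixS* is transcribed.
So GixS is produced and active.
Mn²⁺ is absent, so JalD is inactive.
Itaconate is absent, so PexS is inactive.
KepU is constitutively active in this strain.
Activator KepU is present, so *holS* is transcribed.
So HolS is produced and active.
No repressor is bound and GixS and HolS are active, so *holM* is transcribed.

ON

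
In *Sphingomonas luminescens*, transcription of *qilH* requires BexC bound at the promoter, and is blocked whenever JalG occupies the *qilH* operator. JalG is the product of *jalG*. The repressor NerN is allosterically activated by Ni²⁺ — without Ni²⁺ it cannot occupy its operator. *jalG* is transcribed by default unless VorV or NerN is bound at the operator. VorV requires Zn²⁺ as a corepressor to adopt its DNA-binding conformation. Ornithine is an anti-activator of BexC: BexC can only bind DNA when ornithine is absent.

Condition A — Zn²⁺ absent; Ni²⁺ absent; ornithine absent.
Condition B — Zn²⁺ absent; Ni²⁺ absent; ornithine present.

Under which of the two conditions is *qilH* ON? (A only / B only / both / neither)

Condition A:
Zn²⁺ is absent, so VorV is inactive.
Ni²⁺ is absent, so NerN is inactive.
With no repressor bound, *jalG* is transcribed.
So JalG is produced and active.
Ornithine is absent, so BexC is active.
With repressor JalG bound, *qilH* is not transcribed.
→ *qilH* is OFF in A.
Condition B:
Zn²⁺ is absent, so VorV is inactive.
Ni²⁺ is absent, so NerN is inactive.
With no repressor bound, *jalG* is transcribed.
So JalG is produced and active.
Ornithine is present, so BexC is inactive.
With repressor JalG bound, *qilH* is not transcribed.
→ *qilH* is OFF in B.

neither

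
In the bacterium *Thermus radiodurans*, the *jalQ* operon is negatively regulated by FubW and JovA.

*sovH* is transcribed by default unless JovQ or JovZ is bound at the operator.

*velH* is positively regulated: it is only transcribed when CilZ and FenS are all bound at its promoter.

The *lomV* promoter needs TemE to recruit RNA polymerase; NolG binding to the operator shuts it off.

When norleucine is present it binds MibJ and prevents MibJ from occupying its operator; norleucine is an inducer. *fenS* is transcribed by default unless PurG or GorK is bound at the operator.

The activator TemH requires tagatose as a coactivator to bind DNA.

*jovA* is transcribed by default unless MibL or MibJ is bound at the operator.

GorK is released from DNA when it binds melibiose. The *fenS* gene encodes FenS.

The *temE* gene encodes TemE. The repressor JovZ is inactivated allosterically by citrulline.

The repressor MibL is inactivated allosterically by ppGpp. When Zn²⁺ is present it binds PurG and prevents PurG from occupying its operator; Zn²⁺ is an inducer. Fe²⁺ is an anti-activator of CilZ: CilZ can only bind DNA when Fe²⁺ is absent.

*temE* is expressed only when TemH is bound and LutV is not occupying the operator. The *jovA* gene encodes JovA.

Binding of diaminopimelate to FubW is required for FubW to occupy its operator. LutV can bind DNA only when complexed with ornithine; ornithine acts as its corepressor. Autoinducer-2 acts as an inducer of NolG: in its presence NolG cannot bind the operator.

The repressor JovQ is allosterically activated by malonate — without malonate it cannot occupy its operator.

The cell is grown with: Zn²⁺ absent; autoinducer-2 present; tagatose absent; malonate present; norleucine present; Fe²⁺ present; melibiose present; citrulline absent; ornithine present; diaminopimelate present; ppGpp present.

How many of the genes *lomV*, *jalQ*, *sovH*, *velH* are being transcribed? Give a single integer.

0

Tagatose is absent, so TemH is inactive.
Ornithine is present, so LutV is active.
With repressor LutV bound, *temE* is not transcribed.
So TemE is not produced.
Autoinducer-2 is present, so NolG is inactive.
Required activator TemE is absent, so *lomV* is not transcribed.
→ *lomV* is OFF.
Diaminopimelate is present, so FubW is active.
ppGpp is present, so MibL is inactive.
Norleucine is present, so MibJ is inactive.
With no repressor bound, *jovA* is transcribed.
So JovA is produced and active.
With repressor FubW bound, *jalQ* is not transcribed.
→ *jalQ* is OFF.
Malonate is present, so JovQ is active.
Citrulline is absent, so JovZ is active.
With repressor JovQ bound, *sovH* is not transcribed.
→ *sovH* is OFF.
Fe²⁺ is present, so CilZ is inactive.
Zn²⁺ is absent, so PurG is active.
Melibiose is present, so GorK is inactive.
With repressor PurG bound, *fenS* is not transcribed.
So FenS is not produced.
Required activator CilZ is absent, so *velH* is not transcribed.
→ *velH* is OFF.
0 of the 4 genes are transcribed.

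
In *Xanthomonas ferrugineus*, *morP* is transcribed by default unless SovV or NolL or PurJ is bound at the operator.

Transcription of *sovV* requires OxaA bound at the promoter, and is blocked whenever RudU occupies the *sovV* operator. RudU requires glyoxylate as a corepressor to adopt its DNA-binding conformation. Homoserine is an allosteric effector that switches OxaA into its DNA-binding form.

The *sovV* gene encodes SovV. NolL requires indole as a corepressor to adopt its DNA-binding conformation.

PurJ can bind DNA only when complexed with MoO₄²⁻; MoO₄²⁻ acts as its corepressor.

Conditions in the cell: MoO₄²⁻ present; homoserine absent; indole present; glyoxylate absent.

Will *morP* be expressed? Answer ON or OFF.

Glyoxylate is absent, so RudU is inactive.
Homoserine is absent, so OxaA is inactive.
Required activator OxaA is absent, so *sovV* is not transcribed.
So SovV is not produced.
Indole is present, so NolL is active.
MoO₄²⁻ is present, so PurJ is active.
With repressor NolL bound, *morP* is not transcribed.

OFF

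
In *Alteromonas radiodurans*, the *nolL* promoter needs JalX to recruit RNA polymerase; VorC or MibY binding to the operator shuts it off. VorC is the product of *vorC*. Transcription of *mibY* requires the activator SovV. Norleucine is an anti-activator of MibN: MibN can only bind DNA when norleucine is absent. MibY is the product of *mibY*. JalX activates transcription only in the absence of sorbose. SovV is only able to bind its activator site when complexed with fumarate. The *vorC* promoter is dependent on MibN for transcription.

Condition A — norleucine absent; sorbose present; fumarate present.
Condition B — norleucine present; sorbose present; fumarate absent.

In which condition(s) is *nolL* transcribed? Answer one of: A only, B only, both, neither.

neither

Condition A:
Norleucine is absent, so MibN is active.
No repressor is bound and MibN is active, so *vorC* is transcribed.
So VorC is produced and active.
Sorbose is present, so JalX is inactive.
Fumarate is present, so SovV is active.
No repressor is bound and SovV is active, so *mibY* is transcribed.
So MibY is produced and active.
With repressor VorC bound, *nolL* is not transcribed.
→ *nolL* is OFF in A.
Condition B:
Norleucine is present, so MibN is inactive.
Required activator MibN is absent, so *vorC* is not transcribed.
So VorC is not produced.
Sorbose is present, so JalX is inactive.
Fumarate is absent, so SovV is inactive.
Required activator SovV is absent, so *mibY* is not transcribed.
So MibY is not produced.
Required activator JalX is absent, so *nolL* is not transcribed.
→ *nolL* is OFF in B.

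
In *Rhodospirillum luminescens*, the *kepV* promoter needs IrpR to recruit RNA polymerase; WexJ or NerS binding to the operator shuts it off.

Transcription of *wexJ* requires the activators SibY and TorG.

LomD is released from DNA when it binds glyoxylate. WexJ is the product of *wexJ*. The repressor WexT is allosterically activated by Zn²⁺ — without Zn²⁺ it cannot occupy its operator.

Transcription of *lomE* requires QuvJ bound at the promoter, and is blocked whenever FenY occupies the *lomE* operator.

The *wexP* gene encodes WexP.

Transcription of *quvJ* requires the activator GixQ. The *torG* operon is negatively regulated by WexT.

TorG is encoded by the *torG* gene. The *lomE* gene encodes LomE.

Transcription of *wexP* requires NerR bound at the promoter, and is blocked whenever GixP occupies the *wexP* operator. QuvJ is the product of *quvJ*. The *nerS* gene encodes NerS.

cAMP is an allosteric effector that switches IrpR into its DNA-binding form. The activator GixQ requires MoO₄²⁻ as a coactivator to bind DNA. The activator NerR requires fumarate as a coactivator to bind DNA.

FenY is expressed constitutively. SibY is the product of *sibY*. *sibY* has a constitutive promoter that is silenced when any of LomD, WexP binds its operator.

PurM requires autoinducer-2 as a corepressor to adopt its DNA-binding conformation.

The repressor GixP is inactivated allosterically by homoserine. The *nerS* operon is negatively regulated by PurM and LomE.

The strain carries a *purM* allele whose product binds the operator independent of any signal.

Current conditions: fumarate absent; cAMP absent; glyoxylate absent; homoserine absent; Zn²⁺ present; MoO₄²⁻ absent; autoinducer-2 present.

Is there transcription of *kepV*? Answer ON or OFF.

cAMP is absent, so IrpR is inactive.
Glyoxylate is absent, so LomD is active.
Homoserine is absent, so GixP is active.
Fumarate is absent, so NerR is inactive.
With repressor GixP bound, *wexP* is not transcribed.
So WexP is not produced.
With repressor LomD bound, *sibY* is not transcribed.
So SibY is not produced.
Zn²⁺ is present, so WexT is active.
With repressor WexT bound, *torG* is not transcribed.
So TorG is not produced.
Required activator SibY is absent, so *wexJ* is not transcribed.
So WexJ is not produced.
PurM is constitutively active in this strain.
FenY is produced constitutively and is active.
MoO₄²⁻ is absent, so GixQ is inactive.
Required activator GixQ is absent, so *quvJ* is not transcribed.
So QuvJ is not produced.
With repressor FenY bound, *lomE* is not transcribed.
So LomE is not produced.
With repressor PurM bound, *nerS* is not transcribed.
So NerS is not produced.
Required activator IrpR is absent, so *kepV* is not transcribed.

OFF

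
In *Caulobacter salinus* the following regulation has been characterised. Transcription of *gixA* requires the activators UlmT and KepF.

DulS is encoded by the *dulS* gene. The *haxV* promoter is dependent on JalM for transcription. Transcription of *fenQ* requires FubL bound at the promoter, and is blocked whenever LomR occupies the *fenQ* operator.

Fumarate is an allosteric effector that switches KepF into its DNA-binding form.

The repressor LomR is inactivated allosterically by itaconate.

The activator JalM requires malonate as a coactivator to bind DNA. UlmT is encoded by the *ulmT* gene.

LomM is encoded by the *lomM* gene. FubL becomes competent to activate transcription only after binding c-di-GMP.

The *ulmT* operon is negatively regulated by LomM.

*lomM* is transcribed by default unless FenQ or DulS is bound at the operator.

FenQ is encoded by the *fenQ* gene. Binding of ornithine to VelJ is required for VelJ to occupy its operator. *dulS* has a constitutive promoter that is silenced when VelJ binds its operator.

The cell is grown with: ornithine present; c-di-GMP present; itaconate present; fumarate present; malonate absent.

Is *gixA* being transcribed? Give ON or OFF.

ON

Itaconate is present, so LomR is inactive.
c-di-GMP is present, so FubL is active.
No repressor is bound and FubL is active, so *fenQ* is transcribed.
So FenQ is produced and active.
Ornithine is present, so VelJ is active.
With repressor VelJ bound, *dulS* is not transcribed.
So DulS is not produced.
With repressor FenQ bound, *lomM* is not transcribed.
So LomM is not produced.
With no repressor bound, *ulmT* is transcribed.
So UlmT is produced and active.
Fumarate is present, so KepF is active.
No repressor is bound and UlmT and KepF are active, so *gixA* is transcribed.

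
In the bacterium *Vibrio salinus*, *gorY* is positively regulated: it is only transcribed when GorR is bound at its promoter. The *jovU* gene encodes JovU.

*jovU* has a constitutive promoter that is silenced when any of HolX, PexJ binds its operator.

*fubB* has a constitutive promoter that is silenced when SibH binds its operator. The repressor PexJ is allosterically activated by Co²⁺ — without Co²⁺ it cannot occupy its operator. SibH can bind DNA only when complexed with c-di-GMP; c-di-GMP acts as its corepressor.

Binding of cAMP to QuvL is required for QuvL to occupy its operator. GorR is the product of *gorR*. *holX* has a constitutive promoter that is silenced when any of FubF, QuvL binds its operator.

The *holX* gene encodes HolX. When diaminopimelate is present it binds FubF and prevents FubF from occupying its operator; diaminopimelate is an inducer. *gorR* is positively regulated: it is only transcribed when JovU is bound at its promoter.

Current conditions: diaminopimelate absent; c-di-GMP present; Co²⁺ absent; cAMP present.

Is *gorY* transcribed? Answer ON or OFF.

Diaminopimelate is absent, so FubF is active.
cAMP is present, so QuvL is active.
With repressor FubF bound, *holX* is not transcribed.
So HolX is not produced.
Co²⁺ is absent, so PexJ is inactive.
With no repressor bound, *jovU* is transcribed.
So JovU is produced and active.
No repressor is bound and JovU is active, so *gorR* is transcribed.
So GorR is produced and active.
No repressor is bound and GorR is active, so *gorY* is transcribed.

ON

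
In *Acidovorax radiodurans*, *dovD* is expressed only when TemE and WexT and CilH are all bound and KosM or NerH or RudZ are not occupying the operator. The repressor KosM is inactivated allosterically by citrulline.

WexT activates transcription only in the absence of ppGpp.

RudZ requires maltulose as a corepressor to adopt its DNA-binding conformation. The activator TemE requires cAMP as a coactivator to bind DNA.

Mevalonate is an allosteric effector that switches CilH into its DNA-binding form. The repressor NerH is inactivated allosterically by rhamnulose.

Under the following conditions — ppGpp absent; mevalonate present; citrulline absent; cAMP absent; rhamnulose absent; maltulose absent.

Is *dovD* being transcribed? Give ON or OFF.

OFF

cAMP is absent, so TemE is inactive.
ppGpp is absent, so WexT is active.
Citrulline is absent, so KosM is active.
Rhamnulose is absent, so NerH is active.
Mevalonate is present, so CilH is active.
Maltulose is absent, so RudZ is inactive.
With repressor KosM bound, *dovD* is not transcribed.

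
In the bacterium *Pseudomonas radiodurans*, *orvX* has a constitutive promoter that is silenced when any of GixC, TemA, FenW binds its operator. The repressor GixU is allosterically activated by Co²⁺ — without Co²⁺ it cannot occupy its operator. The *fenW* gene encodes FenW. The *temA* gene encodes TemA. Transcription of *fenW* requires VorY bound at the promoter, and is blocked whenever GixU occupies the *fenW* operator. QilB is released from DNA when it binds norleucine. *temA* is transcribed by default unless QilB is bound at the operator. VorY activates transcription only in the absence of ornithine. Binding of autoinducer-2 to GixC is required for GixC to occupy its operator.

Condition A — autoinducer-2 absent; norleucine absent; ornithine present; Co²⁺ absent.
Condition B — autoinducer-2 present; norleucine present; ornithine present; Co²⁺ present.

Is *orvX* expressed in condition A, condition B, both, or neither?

A only

Condition A:
Autoinducer-2 is absent, so GixC is inactive.
Norleucine is absent, so QilB is active.
With repressor QilB bound, *temA* is not transcribed.
So TemA is not produced.
Ornithine is present, so VorY is inactive.
Co²⁺ is absent, so GixU is inactive.
Required activator VorY is absent, so *fenW* is not transcribed.
So FenW is not produced.
With no repressor bound, *orvX* is transcribed.
→ *orvX* is ON in A.
Condition B:
Autoinducer-2 is present, so GixC is active.
Norleucine is present, so QilB is inactive.
With no repressor bound, *temA* is transcribed.
So TemA is produced and active.
Ornithine is present, so VorY is inactive.
Co²⁺ is present, so GixU is active.
With repressor GixU bound, *fenW* is not transcribed.
So FenW is not produced.
With repressor GixC bound, *orvX* is not transcribed.
→ *orvX* is OFF in B.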